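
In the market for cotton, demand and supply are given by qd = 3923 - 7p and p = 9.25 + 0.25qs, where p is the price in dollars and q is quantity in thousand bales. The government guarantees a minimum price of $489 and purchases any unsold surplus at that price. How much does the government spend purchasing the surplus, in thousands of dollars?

Rearranging supply gives qs = 4p - 37. In a free market, 3923 - 7p = 4p - 37 gives the equilibrium p* = 360, q* = 1403.
The floor of 489 is above the equilibrium price 360, so it binds.
At p = 489: qd = 3923 - 7·489 = 500 and qs = 4·489 - 37 = 1919.
Surplus = qs - qd = 1419.
Government expenditure = surplus × support price = 1419 × 489 = 693891.

693891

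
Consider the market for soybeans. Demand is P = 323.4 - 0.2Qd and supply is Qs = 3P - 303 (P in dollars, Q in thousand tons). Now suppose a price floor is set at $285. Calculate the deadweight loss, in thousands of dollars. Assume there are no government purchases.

Rearranging demand gives Qd = 1617 - 5P. In a free market, 1617 - 5P = 3P - 303 gives the equilibrium P* = 240, Q* = 417.
Because the floor (285) lies above the market-clearing price, it is binding.
At P = 285: Qd = 1617 - 5·285 = 192 and Qs = 3·285 - 303 = 552.
Quantity traded falls to 192. At Q = 192 the demand price is (1617 - 192)/5 = 285 and the supply price is (303 + 192)/3 = 165.
Deadweight loss = ½ · (285 - 165) · (417 - 192) = ½ · 120 · 225 = 13500.

13500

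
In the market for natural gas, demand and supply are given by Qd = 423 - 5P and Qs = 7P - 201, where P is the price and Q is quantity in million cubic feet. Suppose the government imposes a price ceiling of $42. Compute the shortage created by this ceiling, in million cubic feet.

In a free market, 423 - 5P = 7P - 201 gives the equilibrium P* = 52, Q* = 163.
Since 42 < 52, the ceiling is binding.
At P = 42: Qd = 423 - 5·42 = 213 and Qs = 7·42 - 201 = 93.
Shortage = Qd - Qs = 213 - 93 = 120.

120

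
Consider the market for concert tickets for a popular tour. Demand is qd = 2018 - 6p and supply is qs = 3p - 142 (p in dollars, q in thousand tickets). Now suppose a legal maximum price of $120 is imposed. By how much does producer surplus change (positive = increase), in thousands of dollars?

Equilibrium: 2018 - 6p = 3p - 142, so 2160 = 9p and p* = 240, q* = 578.
The ceiling of 120 is below the equilibrium price 240, so it binds.
At p = 120: qd = 2018 - 6·120 = 1298 and qs = 3·120 - 142 = 218.
Producer surplus without the control is ½ · (240 - 142/3) · 578 = 167042/3.
With the ceiling, producers sell 218 units at 120, so PS = ½ · (120 - 142/3) · 218 = 23762/3.
Change in producer surplus = 23762/3 - 167042/3 = -47760.

-47760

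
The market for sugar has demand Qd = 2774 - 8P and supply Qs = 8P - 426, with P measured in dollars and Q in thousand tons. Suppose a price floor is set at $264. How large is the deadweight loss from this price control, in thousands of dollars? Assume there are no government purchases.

Without the control the market clears where 2774 - 8P = 8P - 426, i.e. P* = 200 and Q* = 1174.
The floor of 264 is above the equilibrium price 200, so it binds.
At P = 264: Qd = 2774 - 8·264 = 662 and Qs = 8·264 - 426 = 1686.
Quantity traded falls to 662. At Q = 662 the demand price is (2774 - 662)/8 = 264 and the supply price is (426 + 662)/8 = 136.
Deadweight loss = ½ · (264 - 136) · (1174 - 662) = ½ · 128 · 512 = 32768.

32768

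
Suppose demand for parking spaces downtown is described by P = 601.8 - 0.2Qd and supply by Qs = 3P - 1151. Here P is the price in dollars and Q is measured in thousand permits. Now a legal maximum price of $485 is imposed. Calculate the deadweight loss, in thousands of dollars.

Rearranging demand gives Qd = 3009 - 5P. Equilibrium: 3009 - 5P = 3P - 1151, so 4160 = 8P and P* = 520, Q* = 409.
Because the ceiling (485) lies below the market-clearing price, it is binding.
At P = 485: Qd = 3009 - 5·485 = 584 and Qs = 3·485 - 1151 = 304.
Quantity traded falls to 304. At Q = 304 the demand price is (3009 - 304)/5 = 541 and the supply price is (1151 + 304)/3 = 485.
Deadweight loss = ½ · (541 - 485) · (409 - 304) = ½ · 56 · 105 = 2940.

2940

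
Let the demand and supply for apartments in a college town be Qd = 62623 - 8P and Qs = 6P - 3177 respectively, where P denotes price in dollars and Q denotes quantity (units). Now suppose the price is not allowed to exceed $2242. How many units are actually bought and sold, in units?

10275

Equilibrium: 62623 - 8P = 6P - 3177, so 65800 = 14P and P* = 4700, Q* = 25023.
Since 2242 < 4700, the ceiling is binding.
At P = 2242: Qd = 62623 - 8·2242 = 44687 and Qs = 6·2242 - 3177 = 10275.
The quantity actually transacted is the short side, supply: 10275.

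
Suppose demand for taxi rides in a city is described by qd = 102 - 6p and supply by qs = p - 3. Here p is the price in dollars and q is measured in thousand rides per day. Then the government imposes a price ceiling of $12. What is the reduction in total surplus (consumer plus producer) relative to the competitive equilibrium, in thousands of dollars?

5.25

Equilibrium: 102 - 6p = p - 3, so 105 = 7p and p* = 15, q* = 12.
Because the ceiling (12) lies below the market-clearing price, it is binding.
At p = 12: qd = 102 - 6·12 = 30 and qs = 12 - 3 = 9.
Quantity traded falls to 9. At q = 9 the demand price is (102 - 9)/6 = 15.5 and the supply price is 3 + 9 = 12.
Deadweight loss = ½ · (15.5 - 12) · (12 - 9) = ½ · 3.5 · 3 = 5.25.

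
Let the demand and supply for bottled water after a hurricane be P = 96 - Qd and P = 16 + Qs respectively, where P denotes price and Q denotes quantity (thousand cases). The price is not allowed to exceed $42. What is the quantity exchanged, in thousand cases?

Rearranging demand gives Qd = 96 - P; rearranging supply gives Qs = P - 16. Setting quantity demanded equal to quantity supplied, 96 - P = P - 16, gives P* = 56 and Q* = 40.
The ceiling of 42 is below the equilibrium price 56, so it binds.
At P = 42: Qd = 96 - 42 = 54 and Qs = 42 - 16 = 26.
The quantity actually transacted is the short side, supply: 26.

26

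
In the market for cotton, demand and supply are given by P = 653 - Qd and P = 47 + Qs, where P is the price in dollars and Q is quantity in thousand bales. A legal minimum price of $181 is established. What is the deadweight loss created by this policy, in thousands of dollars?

Rearranging demand gives Qd = 653 - P; rearranging supply gives Qs = P - 47. In a free market, 653 - P = P - 47 gives the equilibrium P* = 350, Q* = 303.
Since 181 is below P* = 350, the floor does not bind and the free-market outcome prevails.
Since the control does not bind, no trades are prevented and deadweight loss is zero.

0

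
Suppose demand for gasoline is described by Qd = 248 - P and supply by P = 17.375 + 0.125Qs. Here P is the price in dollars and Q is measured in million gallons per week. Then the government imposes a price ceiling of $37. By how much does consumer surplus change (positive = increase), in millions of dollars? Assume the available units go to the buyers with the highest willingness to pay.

Rearranging supply gives Qs = 8P - 139. Setting quantity demanded equal to quantity supplied, 248 - P = 8P - 139, gives P* = 43 and Q* = 205.
The ceiling of 37 is below the equilibrium price 43, so it binds.
At P = 37: Qd = 248 - 37 = 211 and Qs = 8·37 - 139 = 157.
Consumer surplus without the control is ½ · (248 - 43) · 205 = 21012.5.
With the ceiling, 157 units are sold at 37 (assume they go to the highest-value buyers). The demand price at Q = 157 is 91, so CS = ½ · [(248 - 37) + (91 - 37)] · 157 = 20802.5.
Change in consumer surplus = 20802.5 - 21012.5 = -210.

-210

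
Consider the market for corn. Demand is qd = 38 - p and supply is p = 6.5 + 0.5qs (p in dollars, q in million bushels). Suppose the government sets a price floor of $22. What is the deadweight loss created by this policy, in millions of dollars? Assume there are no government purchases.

Rearranging supply gives qs = 2p - 13. Setting quantity demanded equal to quantity supplied, 38 - p = 2p - 13, gives p* = 17 and q* = 21.
Since 22 > 17, the floor is binding.
At p = 22: qd = 38 - 22 = 16 and qs = 2·22 - 13 = 31.
Quantity traded falls to 16. At q = 16 the demand price is 38 - 16 = 22 and the supply price is (13 + 16)/2 = 14.5.
Deadweight loss = ½ · (22 - 14.5) · (21 - 16) = ½ · 7.5 · 5 = 18.75.

18.75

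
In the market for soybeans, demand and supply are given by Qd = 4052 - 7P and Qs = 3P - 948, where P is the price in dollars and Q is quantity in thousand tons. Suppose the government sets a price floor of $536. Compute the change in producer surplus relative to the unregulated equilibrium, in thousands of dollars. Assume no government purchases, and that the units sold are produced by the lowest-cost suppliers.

In a free market, 4052 - 7P = 3P - 948 gives the equilibrium P* = 500, Q* = 552.
Since 536 > 500, the floor is binding.
At P = 536: Qd = 4052 - 7·536 = 300 and Qs = 3·536 - 948 = 660.
Producer surplus without the control is ½ · (500 - 316) · 552 = 50784.
With the floor, 300 units are sold at 536. The supply price at Q = 300 is 416, so PS = ½ · [(536 - 316) + (536 - 416)] · 300 = 51000.
Change in producer surplus = 51000 - 50784 = 216.

216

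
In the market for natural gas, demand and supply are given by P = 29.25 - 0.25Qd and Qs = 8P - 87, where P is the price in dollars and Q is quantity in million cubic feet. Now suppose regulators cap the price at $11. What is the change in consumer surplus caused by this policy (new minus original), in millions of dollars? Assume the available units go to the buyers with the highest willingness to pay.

-282

Rearranging demand gives Qd = 117 - 4P. Without the control the market clears where 117 - 4P = 8P - 87, i.e. P* = 17 and Q* = 49.
Because the ceiling (11) lies below the market-clearing price, it is binding.
At P = 11: Qd = 117 - 4·11 = 73 and Qs = 8·11 - 87 = 1.
Consumer surplus without the control is ½ · (29.25 - 17) · 49 = 300.125.
With the ceiling, 1 units are sold at 11 (assume they go to the highest-value buyers). The demand price at Q = 1 is 29, so CS = ½ · [(29.25 - 11) + (29 - 11)] · 1 = 18.125.
Change in consumer surplus = 18.125 - 300.125 = -282.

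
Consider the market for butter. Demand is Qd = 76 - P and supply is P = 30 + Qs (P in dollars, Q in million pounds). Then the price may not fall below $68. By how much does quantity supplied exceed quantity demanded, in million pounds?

Rearranging supply gives Qs = P - 30. Without the control the market clears where 76 - P = P - 30, i.e. P* = 53 and Q* = 23.
Because the floor (68) lies above the market-clearing price, it is binding.
At P = 68: Qd = 76 - 68 = 8 and Qs = 68 - 30 = 38.
Surplus = Qs - Qd = 38 - 8 = 30.

30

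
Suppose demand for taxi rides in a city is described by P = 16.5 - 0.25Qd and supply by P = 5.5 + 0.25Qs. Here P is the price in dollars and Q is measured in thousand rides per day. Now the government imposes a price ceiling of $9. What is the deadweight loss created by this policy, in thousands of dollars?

16

Rearranging demand gives Qd = 66 - 4P; rearranging supply gives Qs = 4P - 22. Setting quantity demanded equal to quantity supplied, 66 - 4P = 4P - 22, gives P* = 11 and Q* = 22.
The ceiling of 9 is below the equilibrium price 11, so it binds.
At P = 9: Qd = 66 - 4·9 = 30 and Qs = 4·9 - 22 = 14.
Quantity traded falls to 14. At Q = 14 the demand price is (66 - 14)/4 = 13 and the supply price is (22 + 14)/4 = 9.
Deadweight loss = ½ · (13 - 9) · (22 - 14) = ½ · 4 · 8 = 16.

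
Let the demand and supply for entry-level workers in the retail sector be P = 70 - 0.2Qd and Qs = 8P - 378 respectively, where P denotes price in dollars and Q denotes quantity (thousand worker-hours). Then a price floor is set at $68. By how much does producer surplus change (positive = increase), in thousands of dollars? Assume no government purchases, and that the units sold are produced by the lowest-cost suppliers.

-105

Rearranging demand gives Qd = 350 - 5P. In a free market, 350 - 5P = 8P - 378 gives the equilibrium P* = 56, Q* = 70.
Because the floor (68) lies above the market-clearing price, it is binding.
At P = 68: Qd = 350 - 5·68 = 10 and Qs = 8·68 - 378 = 166.
Producer surplus without the control is ½ · (56 - 47.25) · 70 = 306.25.
With the floor, 10 units are sold at 68. The supply price at Q = 10 is 48.5, so PS = ½ · [(68 - 47.25) + (68 - 48.5)] · 10 = 201.25.
Change in producer surplus = 201.25 - 306.25 = -105.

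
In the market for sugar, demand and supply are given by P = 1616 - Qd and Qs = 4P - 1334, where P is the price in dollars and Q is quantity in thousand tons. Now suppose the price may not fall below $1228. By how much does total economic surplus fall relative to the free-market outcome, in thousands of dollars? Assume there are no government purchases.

254402.5

Rearranging demand gives Qd = 1616 - P. In a free market, 1616 - P = 4P - 1334 gives the equilibrium P* = 590, Q* = 1026.
Since 1228 > 590, the floor is binding.
At P = 1228: Qd = 1616 - 1228 = 388 and Qs = 4·1228 - 1334 = 3578.
Quantity traded falls to 388. At Q = 388 the demand price is 1616 - 388 = 1228 and the supply price is (1334 + 388)/4 = 430.5.
Deadweight loss = ½ · (1228 - 430.5) · (1026 - 388) = ½ · 797.5 · 638 = 254402.5.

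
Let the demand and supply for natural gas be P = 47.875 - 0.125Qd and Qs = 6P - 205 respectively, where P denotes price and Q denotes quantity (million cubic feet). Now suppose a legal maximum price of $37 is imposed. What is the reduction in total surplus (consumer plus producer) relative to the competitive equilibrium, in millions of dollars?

Rearranging demand gives Qd = 383 - 8P. In a free market, 383 - 8P = 6P - 205 gives the equilibrium P* = 42, Q* = 47.
Because the ceiling (37) lies below the market-clearing price, it is binding.
At P = 37: Qd = 383 - 8·37 = 87 and Qs = 6·37 - 205 = 17.
Quantity traded falls to 17. At Q = 17 the demand price is (383 - 17)/8 = 45.75 and the supply price is (205 + 17)/6 = 37.
Deadweight loss = ½ · (45.75 - 37) · (47 - 17) = ½ · 8.75 · 30 = 131.25.

131.25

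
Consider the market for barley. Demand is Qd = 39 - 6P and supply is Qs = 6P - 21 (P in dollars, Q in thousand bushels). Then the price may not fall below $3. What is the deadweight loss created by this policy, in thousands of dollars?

0

Equilibrium: 39 - 6P = 6P - 21, so 60 = 12P and P* = 5, Q* = 9.
Since 3 is below P* = 5, the floor does not bind and the free-market outcome prevails.
Since the control does not bind, no trades are prevented and deadweight loss is zero.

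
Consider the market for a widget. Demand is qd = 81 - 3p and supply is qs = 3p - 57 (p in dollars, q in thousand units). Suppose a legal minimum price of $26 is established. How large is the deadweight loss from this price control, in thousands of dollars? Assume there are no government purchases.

27

Without the control the market clears where 81 - 3p = 3p - 57, i.e. p* = 23 and q* = 12.
Since 26 > 23, the floor is binding.
At p = 26: qd = 81 - 3·26 = 3 and qs = 3·26 - 57 = 21.
Quantity traded falls to 3. At q = 3 the demand price is (81 - 3)/3 = 26 and the supply price is (57 + 3)/3 = 20.
Deadweight loss = ½ · (26 - 20) · (12 - 3) = ½ · 6 · 9 = 27.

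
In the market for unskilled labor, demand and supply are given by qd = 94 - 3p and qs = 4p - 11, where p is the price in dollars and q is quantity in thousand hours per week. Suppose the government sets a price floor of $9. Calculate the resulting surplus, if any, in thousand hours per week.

0

Equilibrium: 94 - 3p = 4p - 11, so 105 = 7p and p* = 15, q* = 49.
Since 9 is below p* = 15, the floor does not bind and the free-market outcome prevails.
Since the control does not bind, there is no surplus.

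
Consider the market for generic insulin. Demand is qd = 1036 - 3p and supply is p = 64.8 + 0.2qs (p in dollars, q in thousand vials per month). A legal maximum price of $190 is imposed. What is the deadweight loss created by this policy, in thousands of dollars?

Rearranging supply gives qs = 5p - 324. Without the control the market clears where 1036 - 3p = 5p - 324, i.e. p* = 170 and q* = 526.
Since 190 is above p* = 170, the ceiling does not bind and the free-market outcome prevails.
Since the control does not bind, no trades are prevented and deadweight loss is zero.

0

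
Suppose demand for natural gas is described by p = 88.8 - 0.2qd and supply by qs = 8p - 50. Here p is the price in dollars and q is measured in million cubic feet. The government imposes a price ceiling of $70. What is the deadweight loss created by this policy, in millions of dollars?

Rearranging demand gives qd = 444 - 5p. Equilibrium: 444 - 5p = 8p - 50, so 494 = 13p and p* = 38, q* = 254.
Since 70 is above p* = 38, the ceiling does not bind and the free-market outcome prevails.
Since the control does not bind, no trades are prevented and deadweight loss is zero.

0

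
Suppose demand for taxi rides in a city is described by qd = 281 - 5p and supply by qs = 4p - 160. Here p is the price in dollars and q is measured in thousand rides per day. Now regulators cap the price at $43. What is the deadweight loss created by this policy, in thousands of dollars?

Without the control the market clears where 281 - 5p = 4p - 160, i.e. p* = 49 and q* = 36.
Since 43 < 49, the ceiling is binding.
At p = 43: qd = 281 - 5·43 = 66 and qs = 4·43 - 160 = 12.
Quantity traded falls to 12. At q = 12 the demand price is (281 - 12)/5 = 53.8 and the supply price is (160 + 12)/4 = 43.
Deadweight loss = ½ · (53.8 - 43) · (36 - 12) = ½ · 10.8 · 24 = 129.6.

129.6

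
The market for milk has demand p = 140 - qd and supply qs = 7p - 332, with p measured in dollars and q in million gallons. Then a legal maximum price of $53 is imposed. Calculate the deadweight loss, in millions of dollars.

1008

Rearranging demand gives qd = 140 - p. In a free market, 140 - p = 7p - 332 gives the equilibrium p* = 59, q* = 81.
Because the ceiling (53) lies below the market-clearing price, it is binding.
At p = 53: qd = 140 - 53 = 87 and qs = 7·53 - 332 = 39.
Quantity traded falls to 39. At q = 39 the demand price is 140 - 39 = 101 and the supply price is (332 + 39)/7 = 53.
Deadweight loss = ½ · (101 - 53) · (81 - 39) = ½ · 48 · 42 = 1008.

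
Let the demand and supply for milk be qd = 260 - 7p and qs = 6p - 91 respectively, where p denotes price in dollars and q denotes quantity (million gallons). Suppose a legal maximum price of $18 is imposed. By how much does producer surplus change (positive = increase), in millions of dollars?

-396

In a free market, 260 - 7p = 6p - 91 gives the equilibrium p* = 27, q* = 71.
Since 18 < 27, the ceiling is binding.
At p = 18: qd = 260 - 7·18 = 134 and qs = 6·18 - 91 = 17.
Producer surplus without the control is ½ · (27 - 91/6) · 71 = 5041/12.
With the ceiling, producers sell 17 units at 18, so PS = ½ · (18 - 91/6) · 17 = 289/12.
Change in producer surplus = 289/12 - 5041/12 = -396.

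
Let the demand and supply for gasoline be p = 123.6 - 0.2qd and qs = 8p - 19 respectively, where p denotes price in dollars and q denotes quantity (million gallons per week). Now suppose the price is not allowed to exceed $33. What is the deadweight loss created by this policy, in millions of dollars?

Rearranging demand gives qd = 618 - 5p. Without the control the market clears where 618 - 5p = 8p - 19, i.e. p* = 49 and q* = 373.
Since 33 < 49, the ceiling is binding.
At p = 33: qd = 618 - 5·33 = 453 and qs = 8·33 - 19 = 245.
Quantity traded falls to 245. At q = 245 the demand price is (618 - 245)/5 = 74.6 and the supply price is (19 + 245)/8 = 33.
Deadweight loss = ½ · (74.6 - 33) · (373 - 245) = ½ · 41.6 · 128 = 2662.4.

2662.4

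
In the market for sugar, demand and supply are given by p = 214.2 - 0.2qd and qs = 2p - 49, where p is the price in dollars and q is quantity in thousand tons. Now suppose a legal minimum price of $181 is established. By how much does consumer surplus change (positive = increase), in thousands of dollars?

Rearranging demand gives qd = 1071 - 5p. In a free market, 1071 - 5p = 2p - 49 gives the equilibrium p* = 160, q* = 271.
Because the floor (181) lies above the market-clearing price, it is binding.
At p = 181: qd = 1071 - 5·181 = 166 and qs = 2·181 - 49 = 313.
Consumer surplus without the control is ½ · (214.2 - 160) · 271 = 7344.1.
With the floor, consumers buy 166 units at 181, so CS = ½ · (214.2 - 181) · 166 = 2755.6.
Change in consumer surplus = 2755.6 - 7344.1 = -4588.5.

-4588.5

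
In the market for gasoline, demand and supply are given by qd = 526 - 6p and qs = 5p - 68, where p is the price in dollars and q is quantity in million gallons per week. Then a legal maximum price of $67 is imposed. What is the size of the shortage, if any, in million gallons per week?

Without the control the market clears where 526 - 6p = 5p - 68, i.e. p* = 54 and q* = 202.
Since 67 is above p* = 54, the ceiling does not bind and the free-market outcome prevails.
Since the control does not bind, there is no shortage.

0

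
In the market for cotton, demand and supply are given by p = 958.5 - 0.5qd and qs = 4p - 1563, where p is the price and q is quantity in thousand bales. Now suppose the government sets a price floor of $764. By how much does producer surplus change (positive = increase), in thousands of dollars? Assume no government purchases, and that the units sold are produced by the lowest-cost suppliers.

54648

Rearranging demand gives qd = 1917 - 2p. In a free market, 1917 - 2p = 4p - 1563 gives the equilibrium p* = 580, q* = 757.
Because the floor (764) lies above the market-clearing price, it is binding.
At p = 764: qd = 1917 - 2·764 = 389 and qs = 4·764 - 1563 = 1493.
Producer surplus without the control is ½ · (580 - 390.75) · 757 = 71631.125.
With the floor, 389 units are sold at 764. The supply price at q = 389 is 488, so PS = ½ · [(764 - 390.75) + (764 - 488)] · 389 = 126279.125.
Change in producer surplus = 126279.125 - 71631.125 = 54648.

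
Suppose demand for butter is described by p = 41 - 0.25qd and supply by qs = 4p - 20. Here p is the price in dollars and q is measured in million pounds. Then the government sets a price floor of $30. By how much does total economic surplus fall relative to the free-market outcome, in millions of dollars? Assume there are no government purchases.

196

Rearranging demand gives qd = 164 - 4p. Setting quantity demanded equal to quantity supplied, 164 - 4p = 4p - 20, gives p* = 23 and q* = 72.
Since 30 > 23, the floor is binding.
At p = 30: qd = 164 - 4·30 = 44 and qs = 4·30 - 20 = 100.
Quantity traded falls to 44. At q = 44 the demand price is (164 - 44)/4 = 30 and the supply price is (20 + 44)/4 = 16.
Deadweight loss = ½ · (30 - 16) · (72 - 44) = ½ · 14 · 28 = 196.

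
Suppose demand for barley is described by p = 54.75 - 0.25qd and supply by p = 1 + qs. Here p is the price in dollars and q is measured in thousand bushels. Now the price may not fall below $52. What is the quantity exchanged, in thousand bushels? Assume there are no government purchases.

Rearranging demand gives qd = 219 - 4p; rearranging supply gives qs = p - 1. Equilibrium: 219 - 4p = p - 1, so 220 = 5p and p* = 44, q* = 43.
Since 52 > 44, the floor is binding.
At p = 52: qd = 219 - 4·52 = 11 and qs = 52 - 1 = 51.
The quantity actually transacted is the short side, demand: 11.

11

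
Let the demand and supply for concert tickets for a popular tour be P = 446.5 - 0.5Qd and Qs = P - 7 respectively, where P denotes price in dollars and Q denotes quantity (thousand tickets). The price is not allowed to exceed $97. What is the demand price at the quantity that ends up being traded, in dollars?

Rearranging demand gives Qd = 893 - 2P. In a free market, 893 - 2P = P - 7 gives the equilibrium P* = 300, Q* = 293.
Since 97 < 300, the ceiling is binding.
At P = 97: Qd = 893 - 2·97 = 699 and Qs = 97 - 7 = 90.
Only 90 units reach the market. On the demand curve, the marginal buyer's willingness to pay at Q = 90 is (893 - 90)/2 = 401.5.

401.5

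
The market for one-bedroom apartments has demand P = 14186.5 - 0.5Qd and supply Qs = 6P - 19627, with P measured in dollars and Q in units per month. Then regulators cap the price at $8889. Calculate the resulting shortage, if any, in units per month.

0

Rearranging demand gives Qd = 28373 - 2P. Setting quantity demanded equal to quantity supplied, 28373 - 2P = 6P - 19627, gives P* = 6000 and Q* = 16373.
Since 8889 is above P* = 6000, the ceiling does not bind and the free-market outcome prevails.
Since the control does not bind, there is no shortage.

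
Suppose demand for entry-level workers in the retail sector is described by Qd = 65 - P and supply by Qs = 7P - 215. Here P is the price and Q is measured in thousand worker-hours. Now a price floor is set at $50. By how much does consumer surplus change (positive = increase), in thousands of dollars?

-337.5

Setting quantity demanded equal to quantity supplied, 65 - P = 7P - 215, gives P* = 35 and Q* = 30.
Since 50 > 35, the floor is binding.
At P = 50: Qd = 65 - 50 = 15 and Qs = 7·50 - 215 = 135.
Consumer surplus without the control is ½ · (65 - 35) · 30 = 450.
With the floor, consumers buy 15 units at 50, so CS = ½ · (65 - 50) · 15 = 112.5.
Change in consumer surplus = 112.5 - 450 = -337.5.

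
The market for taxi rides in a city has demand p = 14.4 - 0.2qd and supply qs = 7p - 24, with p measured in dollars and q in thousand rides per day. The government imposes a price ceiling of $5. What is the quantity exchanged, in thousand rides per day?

11

Rearranging demand gives qd = 72 - 5p. In a free market, 72 - 5p = 7p - 24 gives the equilibrium p* = 8, q* = 32.
Since 5 < 8, the ceiling is binding.
At p = 5: qd = 72 - 5·5 = 47 and qs = 7·5 - 24 = 11.
The quantity actually transacted is the short side, supply: 11.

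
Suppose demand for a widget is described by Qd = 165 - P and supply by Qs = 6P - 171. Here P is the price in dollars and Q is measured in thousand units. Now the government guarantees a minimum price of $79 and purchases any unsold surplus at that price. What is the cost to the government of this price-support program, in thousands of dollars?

Equilibrium: 165 - P = 6P - 171, so 336 = 7P and P* = 48, Q* = 117.
Since 79 > 48, the floor is binding.
At P = 79: Qd = 165 - 79 = 86 and Qs = 6·79 - 171 = 303.
Surplus = Qs - Qd = 217.
Government expenditure = surplus × support price = 217 × 79 = 17143.

17143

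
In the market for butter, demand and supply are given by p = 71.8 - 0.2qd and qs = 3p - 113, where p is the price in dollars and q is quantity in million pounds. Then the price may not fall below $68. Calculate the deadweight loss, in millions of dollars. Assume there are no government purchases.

Rearranging demand gives qd = 359 - 5p. In a free market, 359 - 5p = 3p - 113 gives the equilibrium p* = 59, q* = 64.
The floor of 68 is above the equilibrium price 59, so it binds.
At p = 68: qd = 359 - 5·68 = 19 and qs = 3·68 - 113 = 91.
Quantity traded falls to 19. At q = 19 the demand price is (359 - 19)/5 = 68 and the supply price is (113 + 19)/3 = 44.
Deadweight loss = ½ · (68 - 44) · (64 - 19) = ½ · 24 · 45 = 540.

540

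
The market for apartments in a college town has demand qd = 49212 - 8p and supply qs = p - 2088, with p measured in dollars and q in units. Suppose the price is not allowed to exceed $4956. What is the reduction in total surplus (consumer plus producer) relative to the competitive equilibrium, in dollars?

311364

Equilibrium: 49212 - 8p = p - 2088, so 51300 = 9p and p* = 5700, q* = 3612.
The ceiling of 4956 is below the equilibrium price 5700, so it binds.
At p = 4956: qd = 49212 - 8·4956 = 9564 and qs = 4956 - 2088 = 2868.
Quantity traded falls to 2868. At q = 2868 the demand price is (49212 - 2868)/8 = 5793 and the supply price is 2088 + 2868 = 4956.
Deadweight loss = ½ · (5793 - 4956) · (3612 - 2868) = ½ · 837 · 744 = 311364.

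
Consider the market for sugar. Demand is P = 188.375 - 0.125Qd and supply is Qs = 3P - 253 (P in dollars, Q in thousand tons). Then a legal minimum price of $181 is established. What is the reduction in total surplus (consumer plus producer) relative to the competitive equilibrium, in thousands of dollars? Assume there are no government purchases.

Rearranging demand gives Qd = 1507 - 8P. Equilibrium: 1507 - 8P = 3P - 253, so 1760 = 11P and P* = 160, Q* = 227.
Because the floor (181) lies above the market-clearing price, it is binding.
At P = 181: Qd = 1507 - 8·181 = 59 and Qs = 3·181 - 253 = 290.
Quantity traded falls to 59. At Q = 59 the demand price is (1507 - 59)/8 = 181 and the supply price is (253 + 59)/3 = 104.
Deadweight loss = ½ · (181 - 104) · (227 - 59) = ½ · 77 · 168 = 6468.

6468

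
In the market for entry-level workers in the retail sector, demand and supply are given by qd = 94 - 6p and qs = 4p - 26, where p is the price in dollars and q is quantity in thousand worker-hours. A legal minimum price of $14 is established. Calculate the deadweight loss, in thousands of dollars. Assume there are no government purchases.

30

Setting quantity demanded equal to quantity supplied, 94 - 6p = 4p - 26, gives p* = 12 and q* = 22.
The floor of 14 is above the equilibrium price 12, so it binds.
At p = 14: qd = 94 - 6·14 = 10 and qs = 4·14 - 26 = 30.
Quantity traded falls to 10. At q = 10 the demand price is (94 - 10)/6 = 14 and the supply price is (26 + 10)/4 = 9.
Deadweight loss = ½ · (14 - 9) · (22 - 10) = ½ · 5 · 12 = 30.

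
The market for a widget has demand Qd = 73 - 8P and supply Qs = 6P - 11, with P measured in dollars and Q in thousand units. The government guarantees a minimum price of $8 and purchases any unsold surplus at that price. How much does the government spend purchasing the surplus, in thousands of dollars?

Setting quantity demanded equal to quantity supplied, 73 - 8P = 6P - 11, gives P* = 6 and Q* = 25.
Because the floor (8) lies above the market-clearing price, it is binding.
At P = 8: Qd = 73 - 8·8 = 9 and Qs = 6·8 - 11 = 37.
Surplus = Qs - Qd = 28.
Government expenditure = surplus × support price = 28 × 8 = 224.

224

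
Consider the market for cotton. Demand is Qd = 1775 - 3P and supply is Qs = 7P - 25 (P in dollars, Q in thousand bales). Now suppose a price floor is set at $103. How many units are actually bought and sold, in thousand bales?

Setting quantity demanded equal to quantity supplied, 1775 - 3P = 7P - 25, gives P* = 180 and Q* = 1235.
Since 103 is below P* = 180, the floor does not bind and the free-market outcome prevails.

1235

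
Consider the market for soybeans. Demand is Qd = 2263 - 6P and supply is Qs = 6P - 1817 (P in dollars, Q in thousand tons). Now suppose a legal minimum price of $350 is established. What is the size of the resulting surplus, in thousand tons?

In a free market, 2263 - 6P = 6P - 1817 gives the equilibrium P* = 340, Q* = 223.
Because the floor (350) lies above the market-clearing price, it is binding.
At P = 350: Qd = 2263 - 6·350 = 163 and Qs = 6·350 - 1817 = 283.
Surplus = Qs - Qd = 283 - 163 = 120.

120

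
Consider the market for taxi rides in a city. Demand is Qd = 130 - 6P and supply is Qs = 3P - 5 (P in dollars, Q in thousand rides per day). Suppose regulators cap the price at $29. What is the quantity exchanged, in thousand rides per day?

40

In a free market, 130 - 6P = 3P - 5 gives the equilibrium P* = 15, Q* = 40.
Since 29 is above P* = 15, the ceiling does not bind and the free-market outcome prevails.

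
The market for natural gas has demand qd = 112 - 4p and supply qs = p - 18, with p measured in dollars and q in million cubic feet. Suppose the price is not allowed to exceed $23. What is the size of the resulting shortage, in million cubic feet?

15

In a free market, 112 - 4p = p - 18 gives the equilibrium p* = 26, q* = 8.
The ceiling of 23 is below the equilibrium price 26, so it binds.
At p = 23: qd = 112 - 4·23 = 20 and qs = 23 - 18 = 5.
Shortage = qd - qs = 20 - 5 = 15.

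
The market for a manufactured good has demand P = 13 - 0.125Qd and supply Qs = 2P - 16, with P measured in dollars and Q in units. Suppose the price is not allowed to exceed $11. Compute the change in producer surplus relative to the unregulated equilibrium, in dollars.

Rearranging demand gives Qd = 104 - 8P. Without the control the market clears where 104 - 8P = 2P - 16, i.e. P* = 12 and Q* = 8.
Because the ceiling (11) lies below the market-clearing price, it is binding.
At P = 11: Qd = 104 - 8·11 = 16 and Qs = 2·11 - 16 = 6.
Producer surplus without the control is ½ · (12 - 8) · 8 = 16.
With the ceiling, producers sell 6 units at 11, so PS = ½ · (11 - 8) · 6 = 9.
Change in producer surplus = 9 - 16 = -7.

-7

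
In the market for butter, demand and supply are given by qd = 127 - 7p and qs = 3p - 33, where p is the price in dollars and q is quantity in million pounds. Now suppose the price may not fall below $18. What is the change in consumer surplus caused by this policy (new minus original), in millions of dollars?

Without the control the market clears where 127 - 7p = 3p - 33, i.e. p* = 16 and q* = 15.
The floor of 18 is above the equilibrium price 16, so it binds.
At p = 18: qd = 127 - 7·18 = 1 and qs = 3·18 - 33 = 21.
Consumer surplus without the control is ½ · (127/7 - 16) · 15 = 225/14.
With the floor, consumers buy 1 units at 18, so CS = ½ · (127/7 - 18) · 1 = 1/14.
Change in consumer surplus = 1/14 - 225/14 = -16.

-16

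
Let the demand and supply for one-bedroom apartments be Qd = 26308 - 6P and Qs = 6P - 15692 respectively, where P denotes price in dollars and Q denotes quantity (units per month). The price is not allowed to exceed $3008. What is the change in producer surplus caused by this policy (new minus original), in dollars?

-1885344

In a free market, 26308 - 6P = 6P - 15692 gives the equilibrium P* = 3500, Q* = 5308.
Because the ceiling (3008) lies below the market-clearing price, it is binding.
At P = 3008: Qd = 26308 - 6·3008 = 8260 and Qs = 6·3008 - 15692 = 2356.
Producer surplus without the control is ½ · (3500 - 7846/3) · 5308 = 7043716/3.
With the ceiling, producers sell 2356 units at 3008, so PS = ½ · (3008 - 7846/3) · 2356 = 1387684/3.
Change in producer surplus = 1387684/3 - 7043716/3 = -1885344.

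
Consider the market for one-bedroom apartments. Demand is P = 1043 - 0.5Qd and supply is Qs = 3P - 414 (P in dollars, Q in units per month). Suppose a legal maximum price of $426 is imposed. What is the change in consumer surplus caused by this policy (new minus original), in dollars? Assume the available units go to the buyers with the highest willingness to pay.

51615

Rearranging demand gives Qd = 2086 - 2P. Without the control the market clears where 2086 - 2P = 3P - 414, i.e. P* = 500 and Q* = 1086.
Because the ceiling (426) lies below the market-clearing price, it is binding.
At P = 426: Qd = 2086 - 2·426 = 1234 and Qs = 3·426 - 414 = 864.
Consumer surplus without the control is ½ · (1043 - 500) · 1086 = 294849.
With the ceiling, 864 units are sold at 426 (assume they go to the highest-value buyers). The demand price at Q = 864 is 611, so CS = ½ · [(1043 - 426) + (611 - 426)] · 864 = 346464.
Change in consumer surplus = 346464 - 294849 = 51615.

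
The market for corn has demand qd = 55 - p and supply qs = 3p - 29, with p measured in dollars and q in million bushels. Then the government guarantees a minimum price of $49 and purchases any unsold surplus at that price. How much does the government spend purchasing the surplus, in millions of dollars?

5488

In a free market, 55 - p = 3p - 29 gives the equilibrium p* = 21, q* = 34.
The floor of 49 is above the equilibrium price 21, so it binds.
At p = 49: qd = 55 - 49 = 6 and qs = 3·49 - 29 = 118.
Surplus = qs - qd = 112.
Government expenditure = surplus × support price = 112 × 49 = 5488.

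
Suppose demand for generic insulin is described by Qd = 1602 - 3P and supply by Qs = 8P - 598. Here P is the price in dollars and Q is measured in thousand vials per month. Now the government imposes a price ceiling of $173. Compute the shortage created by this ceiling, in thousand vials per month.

Setting quantity demanded equal to quantity supplied, 1602 - 3P = 8P - 598, gives P* = 200 and Q* = 1002.
The ceiling of 173 is below the equilibrium price 200, so it binds.
At P = 173: Qd = 1602 - 3·173 = 1083 and Qs = 8·173 - 598 = 786.
Shortage = Qd - Qs = 1083 - 786 = 297.

297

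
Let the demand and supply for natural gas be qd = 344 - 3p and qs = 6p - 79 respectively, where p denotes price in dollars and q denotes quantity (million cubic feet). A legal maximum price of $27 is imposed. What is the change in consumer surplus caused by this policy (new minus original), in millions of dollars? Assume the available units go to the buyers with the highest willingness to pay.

Setting quantity demanded equal to quantity supplied, 344 - 3p = 6p - 79, gives p* = 47 and q* = 203.
Since 27 < 47, the ceiling is binding.
At p = 27: qd = 344 - 3·27 = 263 and qs = 6·27 - 79 = 83.
Consumer surplus without the control is ½ · (344/3 - 47) · 203 = 41209/6.
With the ceiling, 83 units are sold at 27 (assume they go to the highest-value buyers). The demand price at q = 83 is 87, so CS = ½ · [(344/3 - 27) + (87 - 27)] · 83 = 36769/6.
Change in consumer surplus = 36769/6 - 41209/6 = -740.

-740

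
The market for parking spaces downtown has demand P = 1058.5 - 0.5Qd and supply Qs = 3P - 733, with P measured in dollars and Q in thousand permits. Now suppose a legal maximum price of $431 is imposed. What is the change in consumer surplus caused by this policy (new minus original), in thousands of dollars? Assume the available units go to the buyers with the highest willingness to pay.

Rearranging demand gives Qd = 2117 - 2P. Equilibrium: 2117 - 2P = 3P - 733, so 2850 = 5P and P* = 570, Q* = 977.
The ceiling of 431 is below the equilibrium price 570, so it binds.
At P = 431: Qd = 2117 - 2·431 = 1255 and Qs = 3·431 - 733 = 560.
Consumer surplus without the control is ½ · (1058.5 - 570) · 977 = 238632.25.
With the ceiling, 560 units are sold at 431 (assume they go to the highest-value buyers). The demand price at Q = 560 is 778.5, so CS = ½ · [(1058.5 - 431) + (778.5 - 431)] · 560 = 273000.
Change in consumer surplus = 273000 - 238632.25 = 34367.75.

34367.75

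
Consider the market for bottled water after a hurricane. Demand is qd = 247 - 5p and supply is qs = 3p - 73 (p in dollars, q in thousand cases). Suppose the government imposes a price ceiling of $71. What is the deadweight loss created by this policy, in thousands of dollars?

In a free market, 247 - 5p = 3p - 73 gives the equilibrium p* = 40, q* = 47.
Since 71 is above p* = 40, the ceiling does not bind and the free-market outcome prevails.
Since the control does not bind, no trades are prevented and deadweight loss is zero.

0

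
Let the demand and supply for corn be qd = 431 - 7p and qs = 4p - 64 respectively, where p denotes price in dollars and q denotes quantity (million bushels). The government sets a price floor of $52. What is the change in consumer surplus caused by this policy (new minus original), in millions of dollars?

Setting quantity demanded equal to quantity supplied, 431 - 7p = 4p - 64, gives p* = 45 and q* = 116.
The floor of 52 is above the equilibrium price 45, so it binds.
At p = 52: qd = 431 - 7·52 = 67 and qs = 4·52 - 64 = 144.
Consumer surplus without the control is ½ · (431/7 - 45) · 116 = 6728/7.
With the floor, consumers buy 67 units at 52, so CS = ½ · (431/7 - 52) · 67 = 4489/14.
Change in consumer surplus = 4489/14 - 6728/7 = -640.5.

-640.5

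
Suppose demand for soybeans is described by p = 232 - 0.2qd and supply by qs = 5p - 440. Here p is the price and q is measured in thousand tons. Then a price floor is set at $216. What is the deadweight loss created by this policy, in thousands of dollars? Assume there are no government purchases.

Rearranging demand gives qd = 1160 - 5p. In a free market, 1160 - 5p = 5p - 440 gives the equilibrium p* = 160, q* = 360.
Since 216 > 160, the floor is binding.
At p = 216: qd = 1160 - 5·216 = 80 and qs = 5·216 - 440 = 640.
Quantity traded falls to 80. At q = 80 the demand price is (1160 - 80)/5 = 216 and the supply price is (440 + 80)/5 = 104.
Deadweight loss = ½ · (216 - 104) · (360 - 80) = ½ · 112 · 280 = 15680.

15680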